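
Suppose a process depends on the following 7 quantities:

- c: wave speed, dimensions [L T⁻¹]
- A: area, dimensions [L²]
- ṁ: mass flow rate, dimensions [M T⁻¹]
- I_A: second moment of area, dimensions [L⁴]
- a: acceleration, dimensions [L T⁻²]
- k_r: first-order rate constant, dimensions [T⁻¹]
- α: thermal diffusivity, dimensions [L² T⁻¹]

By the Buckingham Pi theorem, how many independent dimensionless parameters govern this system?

There are 7 variables and 3 base dimensions (M, L, T).
The dimension matrix has rank 3.
Independent dimensionless groups: 7 − 3 = 4.

4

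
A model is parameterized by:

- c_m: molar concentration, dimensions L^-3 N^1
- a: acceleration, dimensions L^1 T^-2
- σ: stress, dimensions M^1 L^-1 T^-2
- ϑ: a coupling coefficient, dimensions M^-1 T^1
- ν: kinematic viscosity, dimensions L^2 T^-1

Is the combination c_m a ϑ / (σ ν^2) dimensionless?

no

Sum the exponent of each base dimension across the product:
  M: [c_m]_M + [a]_M − [σ]_M + [ϑ]_M − 2·[ν]_M = (0) + (0) − (1) + (-1) − 2·(0) = -2
  L: [c_m]_L + [a]_L − [σ]_L + [ϑ]_L − 2·[ν]_L = (-3) + (1) − (-1) + (0) − 2·(2) = -5
  T: [c_m]_T + [a]_T − [σ]_T + [ϑ]_T − 2·[ν]_T = (0) + (-2) − (-2) + (1) − 2·(-1) = 3
  N: [c_m]_N + [a]_N − [σ]_N + [ϑ]_N − 2·[ν]_N = (1) + (0) − (0) + (0) − 2·(0) = 1
Net dimensions [M⁻² L⁻⁵ T³ N] ≠ [1] — not dimensionless.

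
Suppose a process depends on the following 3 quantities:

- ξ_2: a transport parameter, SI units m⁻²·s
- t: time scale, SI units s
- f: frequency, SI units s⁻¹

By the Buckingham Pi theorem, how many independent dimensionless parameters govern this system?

There are 3 variables and 2 base dimensions (L, T).
The dimension matrix has rank 2.
Independent dimensionless groups: 3 − 2 = 1.

1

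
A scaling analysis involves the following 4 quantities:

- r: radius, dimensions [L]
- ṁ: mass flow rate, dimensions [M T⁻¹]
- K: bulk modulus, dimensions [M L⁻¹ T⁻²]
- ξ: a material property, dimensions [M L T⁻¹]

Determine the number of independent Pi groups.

1

There are 4 variables and 3 base dimensions (M, L, T).
The dimension matrix has rank 3.
Independent dimensionless groups: 4 − 3 = 1.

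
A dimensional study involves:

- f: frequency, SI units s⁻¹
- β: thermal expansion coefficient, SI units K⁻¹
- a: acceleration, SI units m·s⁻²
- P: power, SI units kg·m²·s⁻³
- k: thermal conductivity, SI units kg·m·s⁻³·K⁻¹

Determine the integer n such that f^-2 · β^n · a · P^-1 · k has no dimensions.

Balance the Θ exponent: (-1)·n from β, plus −2·(0) + (0) − (0) + (-1) = -1 from the rest, must sum to zero.
−n − 1 = 0, so n = -1.

-1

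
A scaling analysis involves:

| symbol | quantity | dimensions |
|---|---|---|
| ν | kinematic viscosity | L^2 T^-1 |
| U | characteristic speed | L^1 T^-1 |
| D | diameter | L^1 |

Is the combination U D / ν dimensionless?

Sum the exponent of each base dimension across the product:
  M: −[ν]_M + [U]_M + [D]_M = −(0) + (0) + (0) = 0
  L: −[ν]_L + [U]_L + [D]_L = −(2) + (1) + (1) = 0
  T: −[ν]_T + [U]_T + [D]_T = −(-1) + (-1) + (0) = 0
All base exponents vanish — dimensionless.

yes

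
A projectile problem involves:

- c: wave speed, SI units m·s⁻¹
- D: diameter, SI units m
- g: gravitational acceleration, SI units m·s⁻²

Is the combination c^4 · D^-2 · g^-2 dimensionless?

Sum the exponent of each base dimension across the product:
  L: 4·[c]_L − 2·[D]_L − 2·[g]_L = 4·(1) − 2·(1) − 2·(1) = 0
  T: 4·[c]_T − 2·[D]_T − 2·[g]_T = 4·(-1) − 2·(0) − 2·(-2) = 0
All base exponents vanish — dimensionless.

yes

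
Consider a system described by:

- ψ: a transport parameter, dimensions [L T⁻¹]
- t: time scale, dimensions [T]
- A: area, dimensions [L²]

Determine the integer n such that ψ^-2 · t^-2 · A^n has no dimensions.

1

Balance the L exponent: (2)·n from A, plus −2·(1) − 2·(0) = -2 from the rest, must sum to zero.
2n − 2 = 0, so n = 1.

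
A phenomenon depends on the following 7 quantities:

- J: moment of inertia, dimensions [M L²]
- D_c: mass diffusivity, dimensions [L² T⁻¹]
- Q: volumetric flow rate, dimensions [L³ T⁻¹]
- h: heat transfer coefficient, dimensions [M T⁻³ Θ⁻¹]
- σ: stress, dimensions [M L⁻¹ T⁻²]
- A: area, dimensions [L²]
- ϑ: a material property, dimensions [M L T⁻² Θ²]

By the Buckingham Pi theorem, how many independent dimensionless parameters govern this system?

There are 7 variables and 4 base dimensions (M, L, T, Θ).
The dimension matrix has rank 4.
Independent dimensionless groups: 7 − 4 = 3.

3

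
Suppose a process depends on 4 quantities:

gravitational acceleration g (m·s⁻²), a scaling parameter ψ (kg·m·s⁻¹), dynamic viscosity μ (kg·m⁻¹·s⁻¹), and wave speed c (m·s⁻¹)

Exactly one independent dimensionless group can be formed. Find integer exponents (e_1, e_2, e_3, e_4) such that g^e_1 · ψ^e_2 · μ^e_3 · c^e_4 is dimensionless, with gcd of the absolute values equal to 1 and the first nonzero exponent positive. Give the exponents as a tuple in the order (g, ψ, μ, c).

(2, 1, -1, -4)

M: e_1·(0) + e_2·(1) + e_3·(1) + e_4·(0) = 0
L: e_1·(1) + e_2·(1) + e_3·(-1) + e_4·(1) = 0
T: e_1·(-2) + e_2·(-1) + e_3·(-1) + e_4·(-1) = 0
Solving this homogeneous linear system for the smallest-integer solution (first nonzero entry positive) gives (2, 1, -1, -4).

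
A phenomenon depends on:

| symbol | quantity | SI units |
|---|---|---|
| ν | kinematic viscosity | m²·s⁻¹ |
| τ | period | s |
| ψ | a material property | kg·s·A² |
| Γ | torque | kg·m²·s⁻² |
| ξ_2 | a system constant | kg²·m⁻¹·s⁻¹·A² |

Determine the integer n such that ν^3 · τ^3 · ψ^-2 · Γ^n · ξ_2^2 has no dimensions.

Balance the M exponent: (1)·n from Γ, plus 3·(0) + 3·(0) − 2·(1) + 2·(2) = 2 from the rest, must sum to zero.
n + 2 = 0, so n = -2.

-2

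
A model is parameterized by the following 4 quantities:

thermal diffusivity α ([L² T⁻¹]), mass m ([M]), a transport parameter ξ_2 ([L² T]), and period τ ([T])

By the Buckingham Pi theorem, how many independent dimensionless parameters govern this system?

There are 4 variables and 3 base dimensions (M, L, T).
The dimension matrix has rank 3.
Independent dimensionless groups: 4 − 3 = 1.

1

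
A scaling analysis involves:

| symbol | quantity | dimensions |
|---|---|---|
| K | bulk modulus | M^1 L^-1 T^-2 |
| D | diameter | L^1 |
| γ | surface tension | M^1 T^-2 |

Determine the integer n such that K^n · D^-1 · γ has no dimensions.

-1

Balance the M exponent: (1)·n from K, plus −(0) + (1) = 1 from the rest, must sum to zero.
n + 1 = 0, so n = -1.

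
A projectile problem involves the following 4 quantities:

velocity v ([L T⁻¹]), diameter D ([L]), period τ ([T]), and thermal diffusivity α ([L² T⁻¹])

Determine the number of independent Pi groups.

2

There are 4 variables and 2 base dimensions (L, T).
The dimension matrix has rank 2.
Independent dimensionless groups: 4 − 2 = 2.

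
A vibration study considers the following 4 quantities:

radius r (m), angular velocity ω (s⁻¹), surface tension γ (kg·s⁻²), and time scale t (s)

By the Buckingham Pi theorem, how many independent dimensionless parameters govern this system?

There are 4 variables and 3 base dimensions (M, L, T).
The dimension matrix has rank 3.
Independent dimensionless groups: 4 − 3 = 1.

1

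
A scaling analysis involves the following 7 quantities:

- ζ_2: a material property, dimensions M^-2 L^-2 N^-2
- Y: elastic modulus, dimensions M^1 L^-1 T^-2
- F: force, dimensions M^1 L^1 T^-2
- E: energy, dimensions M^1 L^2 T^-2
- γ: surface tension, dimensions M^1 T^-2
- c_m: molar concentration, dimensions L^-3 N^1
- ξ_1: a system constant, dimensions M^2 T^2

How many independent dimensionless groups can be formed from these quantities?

3

There are 7 variables and 4 base dimensions (M, L, T, N).
The dimension matrix has rank 4.
Independent dimensionless groups: 7 − 4 = 3.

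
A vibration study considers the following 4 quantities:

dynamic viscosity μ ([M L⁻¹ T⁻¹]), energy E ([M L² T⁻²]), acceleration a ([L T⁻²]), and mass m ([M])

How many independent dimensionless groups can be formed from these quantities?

There are 4 variables and 3 base dimensions (M, L, T).
The dimension matrix has rank 3.
Independent dimensionless groups: 4 − 3 = 1.

1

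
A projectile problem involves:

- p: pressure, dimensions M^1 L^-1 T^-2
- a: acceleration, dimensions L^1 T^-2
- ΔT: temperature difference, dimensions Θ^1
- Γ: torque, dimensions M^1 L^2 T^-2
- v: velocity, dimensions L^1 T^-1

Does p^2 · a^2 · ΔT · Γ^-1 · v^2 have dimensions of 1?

no

Sum the exponent of each base dimension across the product:
  M: 2·[p]_M + 2·[a]_M + [ΔT]_M − [Γ]_M + 2·[v]_M = 2·(1) + 2·(0) + (0) − (1) + 2·(0) = 1
  L: 2·[p]_L + 2·[a]_L + [ΔT]_L − [Γ]_L + 2·[v]_L = 2·(-1) + 2·(1) + (0) − (2) + 2·(1) = 0
  T: 2·[p]_T + 2·[a]_T + [ΔT]_T − [Γ]_T + 2·[v]_T = 2·(-2) + 2·(-2) + (0) − (-2) + 2·(-1) = -8
  Θ: 2·[p]_Θ + 2·[a]_Θ + [ΔT]_Θ − [Γ]_Θ + 2·[v]_Θ = 2·(0) + 2·(0) + (1) − (0) + 2·(0) = 1
Net dimensions [M T⁻⁸ Θ] ≠ [1] — not dimensionless.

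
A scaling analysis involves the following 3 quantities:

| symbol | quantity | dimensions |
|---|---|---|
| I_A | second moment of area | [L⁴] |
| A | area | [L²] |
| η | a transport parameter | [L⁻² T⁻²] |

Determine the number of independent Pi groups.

1

There are 3 variables and 2 base dimensions (L, T).
The dimension matrix has rank 2.
Independent dimensionless groups: 3 − 2 = 1.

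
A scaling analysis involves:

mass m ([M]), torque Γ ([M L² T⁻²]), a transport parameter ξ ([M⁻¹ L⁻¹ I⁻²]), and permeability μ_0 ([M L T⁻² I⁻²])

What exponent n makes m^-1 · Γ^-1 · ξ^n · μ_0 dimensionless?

-1

Balance the M exponent: (-1)·n from ξ, plus −(1) − (1) + (1) = -1 from the rest, must sum to zero.
−n − 1 = 0, so n = -1.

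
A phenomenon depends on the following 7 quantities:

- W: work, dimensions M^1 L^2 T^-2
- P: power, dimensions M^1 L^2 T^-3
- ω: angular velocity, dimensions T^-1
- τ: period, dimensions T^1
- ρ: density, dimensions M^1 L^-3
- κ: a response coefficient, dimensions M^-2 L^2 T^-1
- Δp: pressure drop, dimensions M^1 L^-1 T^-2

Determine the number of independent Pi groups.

4

There are 7 variables and 3 base dimensions (M, L, T).
The dimension matrix has rank 3.
Independent dimensionless groups: 7 − 3 = 4.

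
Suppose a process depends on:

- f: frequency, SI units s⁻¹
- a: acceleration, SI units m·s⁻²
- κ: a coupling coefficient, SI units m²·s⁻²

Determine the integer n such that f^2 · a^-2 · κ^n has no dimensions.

Balance the L exponent: (2)·n from κ, plus 2·(0) − 2·(1) = -2 from the rest, must sum to zero.
2n − 2 = 0, so n = 1.

1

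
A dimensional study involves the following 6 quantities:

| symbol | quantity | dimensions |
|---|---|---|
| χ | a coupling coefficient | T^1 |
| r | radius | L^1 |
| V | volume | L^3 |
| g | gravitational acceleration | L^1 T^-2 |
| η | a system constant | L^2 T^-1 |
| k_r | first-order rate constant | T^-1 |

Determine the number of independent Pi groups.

There are 6 variables and 2 base dimensions (L, T).
The dimension matrix has rank 2.
Independent dimensionless groups: 6 − 2 = 4.

4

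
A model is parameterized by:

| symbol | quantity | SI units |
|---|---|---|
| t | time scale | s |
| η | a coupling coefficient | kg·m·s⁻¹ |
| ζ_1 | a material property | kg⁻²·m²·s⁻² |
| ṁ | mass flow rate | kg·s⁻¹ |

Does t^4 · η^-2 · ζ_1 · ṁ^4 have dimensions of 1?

yes

Sum the exponent of each base dimension across the product:
  M: 4·[t]_M − 2·[η]_M + [ζ_1]_M + 4·[ṁ]_M = 4·(0) − 2·(1) + (-2) + 4·(1) = 0
  L: 4·[t]_L − 2·[η]_L + [ζ_1]_L + 4·[ṁ]_L = 4·(0) − 2·(1) + (2) + 4·(0) = 0
  T: 4·[t]_T − 2·[η]_T + [ζ_1]_T + 4·[ṁ]_T = 4·(1) − 2·(-1) + (-2) + 4·(-1) = 0
All base exponents vanish — dimensionless.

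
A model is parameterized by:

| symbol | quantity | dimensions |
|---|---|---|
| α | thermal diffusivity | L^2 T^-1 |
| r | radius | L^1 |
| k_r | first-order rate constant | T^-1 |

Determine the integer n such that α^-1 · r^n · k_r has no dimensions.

2

Balance the L exponent: (1)·n from r, plus −(2) + (0) = -2 from the rest, must sum to zero.
n − 2 = 0, so n = 2.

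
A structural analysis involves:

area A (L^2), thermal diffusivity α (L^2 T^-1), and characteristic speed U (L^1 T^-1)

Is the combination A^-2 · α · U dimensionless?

no

Sum the exponent of each base dimension across the product:
  L: −2·[A]_L + [α]_L + [U]_L = −2·(2) + (2) + (1) = -1
  T: −2·[A]_T + [α]_T + [U]_T = −2·(0) + (-1) + (-1) = -2
Net dimensions [L⁻¹ T⁻²] ≠ [1] — not dimensionless.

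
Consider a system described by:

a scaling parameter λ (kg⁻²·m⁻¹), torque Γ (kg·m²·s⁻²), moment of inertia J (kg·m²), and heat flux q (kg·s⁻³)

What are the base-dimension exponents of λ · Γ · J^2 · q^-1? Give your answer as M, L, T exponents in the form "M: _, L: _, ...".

M: 0, L: 5, T: 1

Collect each base-dimension exponent across the product:
  M: (-2) + (1) + 2·(1) − (1) = 0
  L: (-1) + (2) + 2·(2) − (0) = 5
  T: (0) + (-2) + 2·(0) − (-3) = 1
So the dimensions are [L⁵ T].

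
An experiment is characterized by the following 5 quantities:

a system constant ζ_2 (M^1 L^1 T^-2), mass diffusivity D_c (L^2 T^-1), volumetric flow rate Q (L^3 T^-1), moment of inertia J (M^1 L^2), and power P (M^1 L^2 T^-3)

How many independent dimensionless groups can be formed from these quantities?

2

There are 5 variables and 3 base dimensions (M, L, T).
The dimension matrix has rank 3.
Independent dimensionless groups: 5 − 3 = 2.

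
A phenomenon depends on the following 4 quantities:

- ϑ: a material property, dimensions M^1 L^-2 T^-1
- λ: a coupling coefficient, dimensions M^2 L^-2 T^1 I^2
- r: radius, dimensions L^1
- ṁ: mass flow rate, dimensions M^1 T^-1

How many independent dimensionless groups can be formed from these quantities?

There are 4 variables and 4 base dimensions (M, L, T, I).
The dimension matrix has rank 3 (less than 4: the dimension vectors are linearly dependent).
Independent dimensionless groups: 4 − 3 = 1.

1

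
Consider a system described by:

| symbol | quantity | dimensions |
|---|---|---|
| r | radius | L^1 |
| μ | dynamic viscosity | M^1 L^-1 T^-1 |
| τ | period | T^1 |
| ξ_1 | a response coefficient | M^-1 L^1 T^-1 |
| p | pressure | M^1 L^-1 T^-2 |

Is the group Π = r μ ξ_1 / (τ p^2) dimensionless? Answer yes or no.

no

Sum the exponent of each base dimension across the product:
  M: [r]_M + [μ]_M − [τ]_M + [ξ_1]_M − 2·[p]_M = (0) + (1) − (0) + (-1) − 2·(1) = -2
  L: [r]_L + [μ]_L − [τ]_L + [ξ_1]_L − 2·[p]_L = (1) + (-1) − (0) + (1) − 2·(-1) = 3
  T: [r]_T + [μ]_T − [τ]_T + [ξ_1]_T − 2·[p]_T = (0) + (-1) − (1) + (-1) − 2·(-2) = 1
Net dimensions [M⁻² L³ T] ≠ [1] — not dimensionless.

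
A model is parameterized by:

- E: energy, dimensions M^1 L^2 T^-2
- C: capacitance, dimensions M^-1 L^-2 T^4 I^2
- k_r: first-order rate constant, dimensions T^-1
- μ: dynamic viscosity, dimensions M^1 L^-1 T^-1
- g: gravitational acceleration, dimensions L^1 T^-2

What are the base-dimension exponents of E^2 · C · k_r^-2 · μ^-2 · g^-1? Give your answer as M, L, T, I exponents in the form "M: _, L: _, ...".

M: -1, L: 3, T: 6, I: 2

Collect each base-dimension exponent across the product:
  M: 2·(1) + (-1) − 2·(0) − 2·(1) − (0) = -1
  L: 2·(2) + (-2) − 2·(0) − 2·(-1) − (1) = 3
  T: 2·(-2) + (4) − 2·(-1) − 2·(-1) − (-2) = 6
  I: 2·(0) + (2) − 2·(0) − 2·(0) − (0) = 2
So the dimensions are [M⁻¹ L³ T⁶ I²].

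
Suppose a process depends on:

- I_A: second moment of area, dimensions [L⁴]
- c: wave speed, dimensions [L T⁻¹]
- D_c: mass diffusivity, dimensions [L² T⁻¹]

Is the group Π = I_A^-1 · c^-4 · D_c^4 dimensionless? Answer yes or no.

Sum the exponent of each base dimension across the product:
  M: −[I_A]_M − 4·[c]_M + 4·[D_c]_M = −(0) − 4·(0) + 4·(0) = 0
  L: −[I_A]_L − 4·[c]_L + 4·[D_c]_L = −(4) − 4·(1) + 4·(2) = 0
  T: −[I_A]_T − 4·[c]_T + 4·[D_c]_T = −(0) − 4·(-1) + 4·(-1) = 0
All base exponents vanish — dimensionless.

yes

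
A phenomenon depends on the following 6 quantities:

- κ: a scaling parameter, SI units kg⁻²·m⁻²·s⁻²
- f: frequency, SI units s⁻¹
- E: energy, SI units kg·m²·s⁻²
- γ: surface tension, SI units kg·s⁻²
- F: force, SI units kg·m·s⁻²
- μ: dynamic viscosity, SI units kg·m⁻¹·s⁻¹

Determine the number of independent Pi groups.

3

There are 6 variables and 3 base dimensions (M, L, T).
The dimension matrix has rank 3.
Independent dimensionless groups: 6 − 3 = 3.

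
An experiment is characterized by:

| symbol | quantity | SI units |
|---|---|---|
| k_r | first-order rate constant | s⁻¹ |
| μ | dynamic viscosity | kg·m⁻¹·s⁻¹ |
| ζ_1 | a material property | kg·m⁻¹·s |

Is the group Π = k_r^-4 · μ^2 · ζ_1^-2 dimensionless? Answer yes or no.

yes

Sum the exponent of each base dimension across the product:
  M: −4·[k_r]_M + 2·[μ]_M − 2·[ζ_1]_M = −4·(0) + 2·(1) − 2·(1) = 0
  L: −4·[k_r]_L + 2·[μ]_L − 2·[ζ_1]_L = −4·(0) + 2·(-1) − 2·(-1) = 0
  T: −4·[k_r]_T + 2·[μ]_T − 2·[ζ_1]_T = −4·(-1) + 2·(-1) − 2·(1) = 0
All base exponents vanish — dimensionless.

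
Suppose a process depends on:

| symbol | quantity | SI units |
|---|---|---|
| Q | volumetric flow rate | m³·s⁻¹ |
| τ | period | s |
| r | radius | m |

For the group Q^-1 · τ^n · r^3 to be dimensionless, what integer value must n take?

Balance the T exponent: (1)·n from τ, plus −(-1) + 3·(0) = 1 from the rest, must sum to zero.
n + 1 = 0, so n = -1.

-1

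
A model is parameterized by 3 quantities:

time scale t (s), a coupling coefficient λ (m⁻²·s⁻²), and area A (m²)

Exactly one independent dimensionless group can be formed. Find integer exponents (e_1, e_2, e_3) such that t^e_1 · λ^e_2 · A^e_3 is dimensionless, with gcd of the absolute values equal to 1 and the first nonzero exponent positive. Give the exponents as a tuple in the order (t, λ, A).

L: e_1·(0) + e_2·(-2) + e_3·(2) = 0
T: e_1·(1) + e_2·(-2) + e_3·(0) = 0
Solving this homogeneous linear system for the smallest-integer solution (first nonzero entry positive) gives (2, 1, 1).

(2, 1, 1)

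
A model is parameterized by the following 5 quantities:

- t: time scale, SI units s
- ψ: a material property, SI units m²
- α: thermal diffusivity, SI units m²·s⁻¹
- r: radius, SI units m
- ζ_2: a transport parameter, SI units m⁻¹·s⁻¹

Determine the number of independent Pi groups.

3

There are 5 variables and 2 base dimensions (L, T).
The dimension matrix has rank 2.
Independent dimensionless groups: 5 − 2 = 3.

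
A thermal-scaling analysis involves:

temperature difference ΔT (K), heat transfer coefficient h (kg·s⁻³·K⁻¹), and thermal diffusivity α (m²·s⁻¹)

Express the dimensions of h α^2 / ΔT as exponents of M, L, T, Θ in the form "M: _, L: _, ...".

M: 1, L: 4, T: -5, Θ: -2

Collect each base-dimension exponent across the product:
  M: −(0) + (1) + 2·(0) = 1
  L: −(0) + (0) + 2·(2) = 4
  T: −(0) + (-3) + 2·(-1) = -5
  Θ: −(1) + (-1) + 2·(0) = -2
So the dimensions are [M L⁴ T⁻⁵ Θ⁻²].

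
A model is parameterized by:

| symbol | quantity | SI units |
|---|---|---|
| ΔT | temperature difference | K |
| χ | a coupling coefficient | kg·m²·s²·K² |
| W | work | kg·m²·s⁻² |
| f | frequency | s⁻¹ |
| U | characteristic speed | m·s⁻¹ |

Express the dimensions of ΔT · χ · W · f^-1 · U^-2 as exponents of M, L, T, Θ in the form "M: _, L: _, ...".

Collect each base-dimension exponent across the product:
  M: (0) + (1) + (1) − (0) − 2·(0) = 2
  L: (0) + (2) + (2) − (0) − 2·(1) = 2
  T: (0) + (2) + (-2) − (-1) − 2·(-1) = 3
  Θ: (1) + (2) + (0) − (0) − 2·(0) = 3
So the dimensions are [M² L² T³ Θ³].

M: 2, L: 2, T: 3, Θ: 3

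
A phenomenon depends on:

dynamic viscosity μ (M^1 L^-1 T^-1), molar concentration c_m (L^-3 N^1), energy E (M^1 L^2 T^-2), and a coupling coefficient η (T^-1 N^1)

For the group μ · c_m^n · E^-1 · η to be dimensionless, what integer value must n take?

Balance the L exponent: (-3)·n from c_m, plus (-1) − (2) + (0) = -3 from the rest, must sum to zero.
-3n − 3 = 0, so n = -1.

-1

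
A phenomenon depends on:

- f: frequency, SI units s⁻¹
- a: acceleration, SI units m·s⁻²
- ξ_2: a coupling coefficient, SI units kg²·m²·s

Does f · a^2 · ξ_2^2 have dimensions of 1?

no

Sum the exponent of each base dimension across the product:
  M: [f]_M + 2·[a]_M + 2·[ξ_2]_M = (0) + 2·(0) + 2·(2) = 4
  L: [f]_L + 2·[a]_L + 2·[ξ_2]_L = (0) + 2·(1) + 2·(2) = 6
  T: [f]_T + 2·[a]_T + 2·[ξ_2]_T = (-1) + 2·(-2) + 2·(1) = -3
Net dimensions [M⁴ L⁶ T⁻³] ≠ [1] — not dimensionless.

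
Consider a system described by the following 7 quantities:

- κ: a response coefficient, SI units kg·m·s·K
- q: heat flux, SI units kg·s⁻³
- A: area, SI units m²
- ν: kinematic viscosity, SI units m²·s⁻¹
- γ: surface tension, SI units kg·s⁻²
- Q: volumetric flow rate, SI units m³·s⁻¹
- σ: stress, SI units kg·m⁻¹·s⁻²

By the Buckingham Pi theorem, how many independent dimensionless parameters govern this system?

There are 7 variables and 4 base dimensions (M, L, T, Θ).
The dimension matrix has rank 4.
Independent dimensionless groups: 7 − 4 = 3.

3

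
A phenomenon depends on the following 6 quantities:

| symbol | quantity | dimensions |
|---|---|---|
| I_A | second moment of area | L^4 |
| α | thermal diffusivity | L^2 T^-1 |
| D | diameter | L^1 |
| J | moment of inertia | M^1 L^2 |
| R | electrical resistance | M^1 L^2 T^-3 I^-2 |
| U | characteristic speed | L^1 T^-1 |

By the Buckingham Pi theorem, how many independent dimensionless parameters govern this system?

2

There are 6 variables and 4 base dimensions (M, L, T, I).
The dimension matrix has rank 4.
Independent dimensionless groups: 6 − 4 = 2.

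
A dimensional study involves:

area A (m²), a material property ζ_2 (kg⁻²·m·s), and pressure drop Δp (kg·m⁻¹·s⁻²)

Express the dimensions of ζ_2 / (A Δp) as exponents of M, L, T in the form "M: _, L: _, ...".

Collect each base-dimension exponent across the product:
  M: −(0) + (-2) − (1) = -3
  L: −(2) + (1) − (-1) = 0
  T: −(0) + (1) − (-2) = 3
So the dimensions are [M⁻³ T³].

M: -3, L: 0, T: 3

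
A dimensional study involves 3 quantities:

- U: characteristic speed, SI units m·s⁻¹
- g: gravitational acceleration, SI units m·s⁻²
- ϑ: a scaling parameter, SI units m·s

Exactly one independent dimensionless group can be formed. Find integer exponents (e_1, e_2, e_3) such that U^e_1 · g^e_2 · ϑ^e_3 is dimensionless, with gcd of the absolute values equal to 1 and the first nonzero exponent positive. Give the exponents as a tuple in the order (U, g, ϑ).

(3, -2, -1)

L: e_1·(1) + e_2·(1) + e_3·(1) = 0
T: e_1·(-1) + e_2·(-2) + e_3·(1) = 0
Solving this homogeneous linear system for the smallest-integer solution (first nonzero entry positive) gives (3, -2, -1).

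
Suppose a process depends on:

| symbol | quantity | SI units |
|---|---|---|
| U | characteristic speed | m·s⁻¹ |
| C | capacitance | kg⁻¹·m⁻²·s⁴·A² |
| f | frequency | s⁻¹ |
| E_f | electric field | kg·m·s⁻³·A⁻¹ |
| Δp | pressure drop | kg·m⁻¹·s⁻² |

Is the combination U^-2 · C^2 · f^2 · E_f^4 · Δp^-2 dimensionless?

yes

Sum the exponent of each base dimension across the product:
  M: −2·[U]_M + 2·[C]_M + 2·[f]_M + 4·[E_f]_M − 2·[Δp]_M = −2·(0) + 2·(-1) + 2·(0) + 4·(1) − 2·(1) = 0
  L: −2·[U]_L + 2·[C]_L + 2·[f]_L + 4·[E_f]_L − 2·[Δp]_L = −2·(1) + 2·(-2) + 2·(0) + 4·(1) − 2·(-1) = 0
  T: −2·[U]_T + 2·[C]_T + 2·[f]_T + 4·[E_f]_T − 2·[Δp]_T = −2·(-1) + 2·(4) + 2·(-1) + 4·(-3) − 2·(-2) = 0
  I: −2·[U]_I + 2·[C]_I + 2·[f]_I + 4·[E_f]_I − 2·[Δp]_I = −2·(0) + 2·(2) + 2·(0) + 4·(-1) − 2·(0) = 0
All base exponents vanish — dimensionless.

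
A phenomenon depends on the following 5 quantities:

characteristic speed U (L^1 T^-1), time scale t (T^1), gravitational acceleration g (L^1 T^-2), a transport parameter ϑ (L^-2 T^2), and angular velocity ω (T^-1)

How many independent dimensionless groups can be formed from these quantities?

There are 5 variables and 2 base dimensions (L, T).
The dimension matrix has rank 2.
Independent dimensionless groups: 5 − 2 = 3.

3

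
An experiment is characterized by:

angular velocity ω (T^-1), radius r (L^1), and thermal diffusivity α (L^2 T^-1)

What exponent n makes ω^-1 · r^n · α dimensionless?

Balance the L exponent: (1)·n from r, plus −(0) + (2) = 2 from the rest, must sum to zero.
n + 2 = 0, so n = -2.

-2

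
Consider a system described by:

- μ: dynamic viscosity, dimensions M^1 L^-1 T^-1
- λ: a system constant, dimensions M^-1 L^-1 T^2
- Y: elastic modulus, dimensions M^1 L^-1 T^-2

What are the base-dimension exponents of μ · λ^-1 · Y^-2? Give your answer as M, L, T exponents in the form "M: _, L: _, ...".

M: 0, L: 2, T: 1

Collect each base-dimension exponent across the product:
  M: (1) − (-1) − 2·(1) = 0
  L: (-1) − (-1) − 2·(-1) = 2
  T: (-1) − (2) − 2·(-2) = 1
So the dimensions are [L² T].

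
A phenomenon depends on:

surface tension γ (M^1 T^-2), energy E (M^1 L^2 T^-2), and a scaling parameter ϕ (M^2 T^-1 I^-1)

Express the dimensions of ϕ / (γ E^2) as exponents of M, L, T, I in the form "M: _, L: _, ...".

M: -1, L: -4, T: 5, I: -1

Collect each base-dimension exponent across the product:
  M: −(1) − 2·(1) + (2) = -1
  L: −(0) − 2·(2) + (0) = -4
  T: −(-2) − 2·(-2) + (-1) = 5
  I: −(0) − 2·(0) + (-1) = -1
So the dimensions are [M⁻¹ L⁻⁴ T⁵ I⁻¹].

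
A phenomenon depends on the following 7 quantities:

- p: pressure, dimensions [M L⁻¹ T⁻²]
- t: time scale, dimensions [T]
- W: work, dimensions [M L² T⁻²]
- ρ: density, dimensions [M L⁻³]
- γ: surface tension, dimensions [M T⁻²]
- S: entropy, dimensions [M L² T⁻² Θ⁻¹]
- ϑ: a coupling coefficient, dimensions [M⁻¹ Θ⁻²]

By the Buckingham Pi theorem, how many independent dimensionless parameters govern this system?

3

There are 7 variables and 4 base dimensions (M, L, T, Θ).
The dimension matrix has rank 4.
Independent dimensionless groups: 7 − 4 = 3.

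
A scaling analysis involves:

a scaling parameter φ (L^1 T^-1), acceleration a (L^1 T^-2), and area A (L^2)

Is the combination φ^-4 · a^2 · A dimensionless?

yes

Sum the exponent of each base dimension across the product:
  L: −4·[φ]_L + 2·[a]_L + [A]_L = −4·(1) + 2·(1) + (2) = 0
  T: −4·[φ]_T + 2·[a]_T + [A]_T = −4·(-1) + 2·(-2) + (0) = 0
All base exponents vanish — dimensionless.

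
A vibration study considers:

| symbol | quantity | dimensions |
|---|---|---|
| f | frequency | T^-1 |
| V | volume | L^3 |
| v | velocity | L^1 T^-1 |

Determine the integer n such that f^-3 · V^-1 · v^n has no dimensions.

3

Balance the L exponent: (1)·n from v, plus −3·(0) − (3) = -3 from the rest, must sum to zero.
n − 3 = 0, so n = 3.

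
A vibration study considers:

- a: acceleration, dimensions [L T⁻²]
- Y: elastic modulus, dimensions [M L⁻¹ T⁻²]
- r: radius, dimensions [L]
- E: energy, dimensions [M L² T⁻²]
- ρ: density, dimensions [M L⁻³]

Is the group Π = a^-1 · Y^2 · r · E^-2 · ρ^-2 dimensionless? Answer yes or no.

no

Sum the exponent of each base dimension across the product:
  M: −[a]_M + 2·[Y]_M + [r]_M − 2·[E]_M − 2·[ρ]_M = −(0) + 2·(1) + (0) − 2·(1) − 2·(1) = -2
  L: −[a]_L + 2·[Y]_L + [r]_L − 2·[E]_L − 2·[ρ]_L = −(1) + 2·(-1) + (1) − 2·(2) − 2·(-3) = 0
  T: −[a]_T + 2·[Y]_T + [r]_T − 2·[E]_T − 2·[ρ]_T = −(-2) + 2·(-2) + (0) − 2·(-2) − 2·(0) = 2
Net dimensions [M⁻² T²] ≠ [1] — not dimensionless.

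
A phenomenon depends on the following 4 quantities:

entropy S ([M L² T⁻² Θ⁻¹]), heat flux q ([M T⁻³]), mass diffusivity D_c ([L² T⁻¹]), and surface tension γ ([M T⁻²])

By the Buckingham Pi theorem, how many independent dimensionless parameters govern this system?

0

There are 4 variables and 4 base dimensions (M, L, T, Θ).
The dimension matrix has rank 4.
Independent dimensionless groups: 4 − 4 = 0.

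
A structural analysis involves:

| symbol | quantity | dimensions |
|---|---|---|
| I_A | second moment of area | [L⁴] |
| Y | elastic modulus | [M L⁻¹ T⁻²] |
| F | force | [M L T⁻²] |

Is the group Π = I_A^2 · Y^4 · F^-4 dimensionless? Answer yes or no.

Sum the exponent of each base dimension across the product:
  M: 2·[I_A]_M + 4·[Y]_M − 4·[F]_M = 2·(0) + 4·(1) − 4·(1) = 0
  L: 2·[I_A]_L + 4·[Y]_L − 4·[F]_L = 2·(4) + 4·(-1) − 4·(1) = 0
  T: 2·[I_A]_T + 4·[Y]_T − 4·[F]_T = 2·(0) + 4·(-2) − 4·(-2) = 0
All base exponents vanish — dimensionless.

yes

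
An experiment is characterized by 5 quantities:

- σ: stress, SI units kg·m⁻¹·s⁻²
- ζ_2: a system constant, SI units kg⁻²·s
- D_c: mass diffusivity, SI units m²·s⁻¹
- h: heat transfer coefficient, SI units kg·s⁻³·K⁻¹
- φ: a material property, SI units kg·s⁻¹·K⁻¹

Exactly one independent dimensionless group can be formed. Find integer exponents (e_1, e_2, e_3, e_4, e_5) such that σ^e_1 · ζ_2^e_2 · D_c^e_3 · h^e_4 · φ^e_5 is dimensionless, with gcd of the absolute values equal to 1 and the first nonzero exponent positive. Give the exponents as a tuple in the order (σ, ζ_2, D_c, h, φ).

(2, 1, 1, -2, 2)

M: e_1·(1) + e_2·(-2) + e_3·(0) + e_4·(1) + e_5·(1) = 0
L: e_1·(-1) + e_2·(0) + e_3·(2) + e_4·(0) + e_5·(0) = 0
T: e_1·(-2) + e_2·(1) + e_3·(-1) + e_4·(-3) + e_5·(-1) = 0
Θ: e_1·(0) + e_2·(0) + e_3·(0) + e_4·(-1) + e_5·(-1) = 0
Solving this homogeneous linear system for the smallest-integer solution (first nonzero entry positive) gives (2, 1, 1, -2, 2).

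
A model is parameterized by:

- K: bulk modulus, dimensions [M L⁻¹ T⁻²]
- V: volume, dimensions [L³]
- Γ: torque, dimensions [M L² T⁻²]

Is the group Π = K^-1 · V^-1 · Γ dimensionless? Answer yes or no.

Sum the exponent of each base dimension across the product:
  M: −[K]_M − [V]_M + [Γ]_M = −(1) − (0) + (1) = 0
  L: −[K]_L − [V]_L + [Γ]_L = −(-1) − (3) + (2) = 0
  T: −[K]_T − [V]_T + [Γ]_T = −(-2) − (0) + (-2) = 0
  Θ: −[K]_Θ − [V]_Θ + [Γ]_Θ = −(0) − (0) + (0) = 0
All base exponents vanish — dimensionless.

yes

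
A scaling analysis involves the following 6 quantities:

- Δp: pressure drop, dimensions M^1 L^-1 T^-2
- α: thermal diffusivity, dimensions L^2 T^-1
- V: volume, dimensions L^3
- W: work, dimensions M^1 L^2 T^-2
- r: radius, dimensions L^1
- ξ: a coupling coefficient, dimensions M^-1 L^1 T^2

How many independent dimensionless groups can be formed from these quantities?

There are 6 variables and 3 base dimensions (M, L, T).
The dimension matrix has rank 3.
Independent dimensionless groups: 6 − 3 = 3.

3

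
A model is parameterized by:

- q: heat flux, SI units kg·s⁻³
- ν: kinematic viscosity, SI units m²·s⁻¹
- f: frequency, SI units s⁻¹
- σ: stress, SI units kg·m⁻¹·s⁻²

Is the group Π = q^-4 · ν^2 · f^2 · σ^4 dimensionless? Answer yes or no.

yes

Sum the exponent of each base dimension across the product:
  M: −4·[q]_M + 2·[ν]_M + 2·[f]_M + 4·[σ]_M = −4·(1) + 2·(0) + 2·(0) + 4·(1) = 0
  L: −4·[q]_L + 2·[ν]_L + 2·[f]_L + 4·[σ]_L = −4·(0) + 2·(2) + 2·(0) + 4·(-1) = 0
  T: −4·[q]_T + 2·[ν]_T + 2·[f]_T + 4·[σ]_T = −4·(-3) + 2·(-1) + 2·(-1) + 4·(-2) = 0
All base exponents vanish — dimensionless.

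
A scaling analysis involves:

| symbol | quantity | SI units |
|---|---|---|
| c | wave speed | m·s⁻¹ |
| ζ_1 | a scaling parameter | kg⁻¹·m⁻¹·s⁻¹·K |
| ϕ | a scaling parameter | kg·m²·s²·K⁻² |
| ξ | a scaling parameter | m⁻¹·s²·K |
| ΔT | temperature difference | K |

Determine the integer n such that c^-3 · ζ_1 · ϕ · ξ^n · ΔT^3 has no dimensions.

Balance the L exponent: (-1)·n from ξ, plus −3·(1) + (-1) + (2) + 3·(0) = -2 from the rest, must sum to zero.
−n − 2 = 0, so n = -2.

-2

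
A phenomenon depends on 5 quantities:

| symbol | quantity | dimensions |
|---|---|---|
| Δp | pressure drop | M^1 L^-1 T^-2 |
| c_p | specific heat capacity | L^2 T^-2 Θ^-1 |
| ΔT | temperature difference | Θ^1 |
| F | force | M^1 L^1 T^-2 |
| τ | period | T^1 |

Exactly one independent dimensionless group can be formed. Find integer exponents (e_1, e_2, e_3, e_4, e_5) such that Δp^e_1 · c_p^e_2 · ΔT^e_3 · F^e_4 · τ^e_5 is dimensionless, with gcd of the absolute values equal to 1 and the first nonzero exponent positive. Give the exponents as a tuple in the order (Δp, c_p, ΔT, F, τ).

M: e_1·(1) + e_2·(0) + e_3·(0) + e_4·(1) + e_5·(0) = 0
L: e_1·(-1) + e_2·(2) + e_3·(0) + e_4·(1) + e_5·(0) = 0
T: e_1·(-2) + e_2·(-2) + e_3·(0) + e_4·(-2) + e_5·(1) = 0
Θ: e_1·(0) + e_2·(-1) + e_3·(1) + e_4·(0) + e_5·(0) = 0
Solving this homogeneous linear system for the smallest-integer solution (first nonzero entry positive) gives (1, 1, 1, -1, 2).

(1, 1, 1, -1, 2)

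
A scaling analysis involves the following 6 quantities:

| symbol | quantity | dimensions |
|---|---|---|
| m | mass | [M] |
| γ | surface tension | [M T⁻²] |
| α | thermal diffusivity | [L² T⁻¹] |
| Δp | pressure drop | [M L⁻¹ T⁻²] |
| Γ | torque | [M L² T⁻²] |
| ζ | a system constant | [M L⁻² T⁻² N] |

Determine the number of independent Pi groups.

There are 6 variables and 4 base dimensions (M, L, T, N).
The dimension matrix has rank 4.
Independent dimensionless groups: 6 − 4 = 2.

2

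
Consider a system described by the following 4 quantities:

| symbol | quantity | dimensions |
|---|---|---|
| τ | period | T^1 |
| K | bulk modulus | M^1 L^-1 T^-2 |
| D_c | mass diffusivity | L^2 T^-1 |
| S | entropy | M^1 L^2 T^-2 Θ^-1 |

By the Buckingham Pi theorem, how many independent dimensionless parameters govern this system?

0

There are 4 variables and 4 base dimensions (M, L, T, Θ).
The dimension matrix has rank 4.
Independent dimensionless groups: 4 − 4 = 0.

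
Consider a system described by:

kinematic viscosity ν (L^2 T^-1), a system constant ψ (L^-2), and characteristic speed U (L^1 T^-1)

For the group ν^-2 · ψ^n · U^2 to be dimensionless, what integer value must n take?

-1

Balance the L exponent: (-2)·n from ψ, plus −2·(2) + 2·(1) = -2 from the rest, must sum to zero.
-2n − 2 = 0, so n = -1.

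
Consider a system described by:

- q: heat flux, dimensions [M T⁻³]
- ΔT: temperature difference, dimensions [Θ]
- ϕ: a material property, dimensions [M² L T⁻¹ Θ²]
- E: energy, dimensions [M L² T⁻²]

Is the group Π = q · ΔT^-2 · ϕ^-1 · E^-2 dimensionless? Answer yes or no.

Sum the exponent of each base dimension across the product:
  M: [q]_M − 2·[ΔT]_M − [ϕ]_M − 2·[E]_M = (1) − 2·(0) − (2) − 2·(1) = -3
  L: [q]_L − 2·[ΔT]_L − [ϕ]_L − 2·[E]_L = (0) − 2·(0) − (1) − 2·(2) = -5
  T: [q]_T − 2·[ΔT]_T − [ϕ]_T − 2·[E]_T = (-3) − 2·(0) − (-1) − 2·(-2) = 2
  Θ: [q]_Θ − 2·[ΔT]_Θ − [ϕ]_Θ − 2·[E]_Θ = (0) − 2·(1) − (2) − 2·(0) = -4
Net dimensions [M⁻³ L⁻⁵ T² Θ⁻⁴] ≠ [1] — not dimensionless.

no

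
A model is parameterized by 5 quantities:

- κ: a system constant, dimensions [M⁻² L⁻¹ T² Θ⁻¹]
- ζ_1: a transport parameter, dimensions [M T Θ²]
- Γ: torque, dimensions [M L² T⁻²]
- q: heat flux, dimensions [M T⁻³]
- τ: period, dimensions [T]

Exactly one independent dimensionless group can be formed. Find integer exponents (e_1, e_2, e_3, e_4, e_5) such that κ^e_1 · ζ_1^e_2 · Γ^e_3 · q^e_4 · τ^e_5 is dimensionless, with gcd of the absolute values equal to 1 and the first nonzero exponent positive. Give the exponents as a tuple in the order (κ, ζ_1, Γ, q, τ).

(2, 1, 1, 2, 3)

M: e_1·(-2) + e_2·(1) + e_3·(1) + e_4·(1) + e_5·(0) = 0
L: e_1·(-1) + e_2·(0) + e_3·(2) + e_4·(0) + e_5·(0) = 0
T: e_1·(2) + e_2·(1) + e_3·(-2) + e_4·(-3) + e_5·(1) = 0
Θ: e_1·(-1) + e_2·(2) + e_3·(0) + e_4·(0) + e_5·(0) = 0
Solving this homogeneous linear system for the smallest-integer solution (first nonzero entry positive) gives (2, 1, 1, 2, 3).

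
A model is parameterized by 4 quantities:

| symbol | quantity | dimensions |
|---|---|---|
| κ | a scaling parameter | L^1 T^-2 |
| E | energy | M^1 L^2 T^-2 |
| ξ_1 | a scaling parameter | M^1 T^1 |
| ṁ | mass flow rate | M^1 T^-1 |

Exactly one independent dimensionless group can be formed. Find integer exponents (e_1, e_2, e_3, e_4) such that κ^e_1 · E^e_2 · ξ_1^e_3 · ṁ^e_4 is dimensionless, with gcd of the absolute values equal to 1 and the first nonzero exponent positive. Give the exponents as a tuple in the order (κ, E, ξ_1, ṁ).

(4, -2, 3, -1)

M: e_1·(0) + e_2·(1) + e_3·(1) + e_4·(1) = 0
L: e_1·(1) + e_2·(2) + e_3·(0) + e_4·(0) = 0
T: e_1·(-2) + e_2·(-2) + e_3·(1) + e_4·(-1) = 0
Solving this homogeneous linear system for the smallest-integer solution (first nonzero entry positive) gives (4, -2, 3, -1).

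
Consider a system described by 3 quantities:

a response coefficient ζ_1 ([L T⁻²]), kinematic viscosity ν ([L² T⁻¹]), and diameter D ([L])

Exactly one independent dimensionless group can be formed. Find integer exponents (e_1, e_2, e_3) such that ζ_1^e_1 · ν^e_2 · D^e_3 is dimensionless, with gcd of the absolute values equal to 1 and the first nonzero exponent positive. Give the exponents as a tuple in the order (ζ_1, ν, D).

(1, -2, 3)

L: e_1·(1) + e_2·(2) + e_3·(1) = 0
T: e_1·(-2) + e_2·(-1) + e_3·(0) = 0
Solving this homogeneous linear system for the smallest-integer solution (first nonzero entry positive) gives (1, -2, 3).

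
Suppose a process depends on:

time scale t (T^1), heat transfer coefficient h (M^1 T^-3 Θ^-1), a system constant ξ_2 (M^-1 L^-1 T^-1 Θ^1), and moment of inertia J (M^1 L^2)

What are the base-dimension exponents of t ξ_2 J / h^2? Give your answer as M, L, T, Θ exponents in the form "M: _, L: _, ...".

M: -2, L: 1, T: 6, Θ: 3

Collect each base-dimension exponent across the product:
  M: (0) − 2·(1) + (-1) + (1) = -2
  L: (0) − 2·(0) + (-1) + (2) = 1
  T: (1) − 2·(-3) + (-1) + (0) = 6
  Θ: (0) − 2·(-1) + (1) + (0) = 3
So the dimensions are [M⁻² L T⁶ Θ³].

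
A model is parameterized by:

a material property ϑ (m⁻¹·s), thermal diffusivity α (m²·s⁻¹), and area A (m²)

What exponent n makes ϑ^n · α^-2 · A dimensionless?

Balance the L exponent: (-1)·n from ϑ, plus −2·(2) + (2) = -2 from the rest, must sum to zero.
−n − 2 = 0, so n = -2.

-2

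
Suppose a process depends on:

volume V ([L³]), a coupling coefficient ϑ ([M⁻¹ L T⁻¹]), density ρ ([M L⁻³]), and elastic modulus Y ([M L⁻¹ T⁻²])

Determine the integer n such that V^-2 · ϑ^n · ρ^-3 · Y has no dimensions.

-2

Balance the M exponent: (-1)·n from ϑ, plus −2·(0) − 3·(1) + (1) = -2 from the rest, must sum to zero.
−n − 2 = 0, so n = -2.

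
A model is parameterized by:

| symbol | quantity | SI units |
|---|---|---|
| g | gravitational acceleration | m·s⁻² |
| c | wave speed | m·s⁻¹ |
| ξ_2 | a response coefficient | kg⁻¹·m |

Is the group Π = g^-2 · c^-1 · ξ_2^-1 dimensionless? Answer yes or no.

no

Sum the exponent of each base dimension across the product:
  M: −2·[g]_M − [c]_M − [ξ_2]_M = −2·(0) − (0) − (-1) = 1
  L: −2·[g]_L − [c]_L − [ξ_2]_L = −2·(1) − (1) − (1) = -4
  T: −2·[g]_T − [c]_T − [ξ_2]_T = −2·(-2) − (-1) − (0) = 5
Net dimensions [M L⁻⁴ T⁵] ≠ [1] — not dimensionless.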